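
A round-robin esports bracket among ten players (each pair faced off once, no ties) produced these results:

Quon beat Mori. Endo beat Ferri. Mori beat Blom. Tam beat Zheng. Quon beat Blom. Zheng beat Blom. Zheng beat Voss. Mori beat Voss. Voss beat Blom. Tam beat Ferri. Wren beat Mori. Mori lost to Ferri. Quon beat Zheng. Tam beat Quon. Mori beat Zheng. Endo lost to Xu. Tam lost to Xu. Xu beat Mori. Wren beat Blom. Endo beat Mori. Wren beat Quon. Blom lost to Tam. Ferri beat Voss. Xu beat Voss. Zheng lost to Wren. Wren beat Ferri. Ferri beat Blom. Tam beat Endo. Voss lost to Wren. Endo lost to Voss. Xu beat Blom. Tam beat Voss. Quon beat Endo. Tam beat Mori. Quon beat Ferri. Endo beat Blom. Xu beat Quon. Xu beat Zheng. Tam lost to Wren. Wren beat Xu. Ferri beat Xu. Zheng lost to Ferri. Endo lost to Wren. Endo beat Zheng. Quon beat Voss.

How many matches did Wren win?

9

Wren's results: beat Endo, Blom, Quon, Voss, Tam, Xu, Mori, Zheng, Ferri; lost to no one.
That is 9 wins.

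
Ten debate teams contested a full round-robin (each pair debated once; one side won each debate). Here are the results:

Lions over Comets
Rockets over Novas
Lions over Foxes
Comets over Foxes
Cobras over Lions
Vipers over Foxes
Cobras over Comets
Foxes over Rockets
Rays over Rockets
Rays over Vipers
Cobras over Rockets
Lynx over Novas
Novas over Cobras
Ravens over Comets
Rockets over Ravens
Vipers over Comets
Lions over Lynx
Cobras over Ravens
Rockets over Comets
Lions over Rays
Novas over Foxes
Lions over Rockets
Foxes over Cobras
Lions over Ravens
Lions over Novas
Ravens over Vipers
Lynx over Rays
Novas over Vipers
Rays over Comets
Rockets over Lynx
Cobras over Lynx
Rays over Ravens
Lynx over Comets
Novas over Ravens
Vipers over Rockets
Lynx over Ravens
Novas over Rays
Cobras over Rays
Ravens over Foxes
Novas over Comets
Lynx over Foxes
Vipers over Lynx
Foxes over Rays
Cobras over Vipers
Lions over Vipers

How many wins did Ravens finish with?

Ravens' results: beat Vipers, Foxes, Comets; lost to Lions, Rockets, Rays, Cobras, Novas, Lynx.
That is 3 wins.

3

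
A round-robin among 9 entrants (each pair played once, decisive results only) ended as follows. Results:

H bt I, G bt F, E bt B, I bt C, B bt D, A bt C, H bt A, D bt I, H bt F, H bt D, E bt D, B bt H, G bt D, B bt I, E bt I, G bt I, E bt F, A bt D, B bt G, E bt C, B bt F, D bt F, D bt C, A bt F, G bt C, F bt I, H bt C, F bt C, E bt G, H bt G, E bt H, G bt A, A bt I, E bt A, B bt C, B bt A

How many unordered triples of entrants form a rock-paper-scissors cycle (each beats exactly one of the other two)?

Win totals: A 4, B 7, C 0, D 3, E 8, F 2, G 5, H 6, I 1.
An entrant with w wins dominates both others in C(w,2) triples; summing gives 6 + 21 + 0 + 3 + 28 + 1 + 10 + 15 + 0 = 84 transitive triples.
Total triples C(9,3) = 84, so cyclic triples = 84 − 84 = 0.

0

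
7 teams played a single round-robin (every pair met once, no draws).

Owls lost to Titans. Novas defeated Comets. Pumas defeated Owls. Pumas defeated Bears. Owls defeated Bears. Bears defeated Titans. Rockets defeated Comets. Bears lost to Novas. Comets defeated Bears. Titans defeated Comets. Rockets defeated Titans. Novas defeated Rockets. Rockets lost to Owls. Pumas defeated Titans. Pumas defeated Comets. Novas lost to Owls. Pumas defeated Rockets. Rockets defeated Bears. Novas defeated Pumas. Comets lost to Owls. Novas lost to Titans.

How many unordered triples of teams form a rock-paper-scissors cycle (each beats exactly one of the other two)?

Win totals: Rockets 3, Novas 4, Owls 4, Bears 1, Titans 3, Pumas 5, Comets 1.
A team with w wins dominates both others in C(w,2) triples; summing gives 3 + 6 + 6 + 0 + 3 + 10 + 0 = 28 transitive triples.
Total triples C(7,3) = 35, so cyclic triples = 35 − 28 = 7.

7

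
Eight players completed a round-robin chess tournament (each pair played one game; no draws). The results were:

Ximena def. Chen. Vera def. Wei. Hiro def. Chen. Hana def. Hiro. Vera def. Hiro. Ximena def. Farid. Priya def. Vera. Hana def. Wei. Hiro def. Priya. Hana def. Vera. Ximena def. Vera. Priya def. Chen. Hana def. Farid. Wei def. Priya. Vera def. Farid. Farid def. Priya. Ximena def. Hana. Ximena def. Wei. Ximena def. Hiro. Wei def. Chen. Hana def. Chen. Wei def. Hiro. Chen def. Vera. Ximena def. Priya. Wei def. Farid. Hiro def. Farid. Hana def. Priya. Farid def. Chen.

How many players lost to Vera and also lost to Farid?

0

Vera beat: Wei, Farid, Hiro.
Farid beat: Priya, Chen.
No one was beaten by both.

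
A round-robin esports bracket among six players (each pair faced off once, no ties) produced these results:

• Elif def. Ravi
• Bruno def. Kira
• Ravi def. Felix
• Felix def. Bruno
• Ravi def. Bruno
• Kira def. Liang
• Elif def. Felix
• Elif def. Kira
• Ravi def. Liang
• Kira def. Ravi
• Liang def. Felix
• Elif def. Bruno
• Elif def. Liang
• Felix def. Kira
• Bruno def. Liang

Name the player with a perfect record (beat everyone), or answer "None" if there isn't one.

Elif has 5 wins out of 5 opponents — a perfect record.

Elif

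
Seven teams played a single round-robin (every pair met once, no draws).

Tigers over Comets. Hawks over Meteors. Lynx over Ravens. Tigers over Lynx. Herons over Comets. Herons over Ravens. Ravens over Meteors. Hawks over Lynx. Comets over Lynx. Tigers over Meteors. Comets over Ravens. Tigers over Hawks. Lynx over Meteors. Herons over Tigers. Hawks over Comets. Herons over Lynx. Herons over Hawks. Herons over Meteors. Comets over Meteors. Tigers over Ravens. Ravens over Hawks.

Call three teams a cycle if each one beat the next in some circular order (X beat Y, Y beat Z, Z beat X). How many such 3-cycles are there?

2

Win totals: Comets 3, Hawks 3, Tigers 5, Lynx 2, Meteors 0, Ravens 2, Herons 6.
A team with w wins dominates both others in C(w,2) triples; summing gives 3 + 3 + 10 + 1 + 0 + 1 + 15 = 33 transitive triples.
Total triples C(7,3) = 35, so cyclic triples = 35 − 33 = 2.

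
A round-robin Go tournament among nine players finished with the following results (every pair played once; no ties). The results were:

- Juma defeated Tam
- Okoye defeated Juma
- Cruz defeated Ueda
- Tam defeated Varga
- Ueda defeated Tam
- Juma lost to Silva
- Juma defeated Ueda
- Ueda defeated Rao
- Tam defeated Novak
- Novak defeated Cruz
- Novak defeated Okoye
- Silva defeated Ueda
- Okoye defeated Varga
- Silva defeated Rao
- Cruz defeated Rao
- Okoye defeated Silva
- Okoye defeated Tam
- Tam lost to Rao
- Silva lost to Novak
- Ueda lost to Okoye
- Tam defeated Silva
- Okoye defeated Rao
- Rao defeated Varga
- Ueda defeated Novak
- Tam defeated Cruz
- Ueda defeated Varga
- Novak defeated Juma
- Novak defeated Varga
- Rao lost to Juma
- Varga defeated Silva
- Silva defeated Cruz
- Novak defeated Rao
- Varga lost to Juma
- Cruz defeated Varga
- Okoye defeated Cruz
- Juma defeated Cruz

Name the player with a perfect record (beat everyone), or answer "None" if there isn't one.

None

Highest win total is Okoye with 7 (out of 8 possible).
Okoye lost to Novak, so no player went undefeated.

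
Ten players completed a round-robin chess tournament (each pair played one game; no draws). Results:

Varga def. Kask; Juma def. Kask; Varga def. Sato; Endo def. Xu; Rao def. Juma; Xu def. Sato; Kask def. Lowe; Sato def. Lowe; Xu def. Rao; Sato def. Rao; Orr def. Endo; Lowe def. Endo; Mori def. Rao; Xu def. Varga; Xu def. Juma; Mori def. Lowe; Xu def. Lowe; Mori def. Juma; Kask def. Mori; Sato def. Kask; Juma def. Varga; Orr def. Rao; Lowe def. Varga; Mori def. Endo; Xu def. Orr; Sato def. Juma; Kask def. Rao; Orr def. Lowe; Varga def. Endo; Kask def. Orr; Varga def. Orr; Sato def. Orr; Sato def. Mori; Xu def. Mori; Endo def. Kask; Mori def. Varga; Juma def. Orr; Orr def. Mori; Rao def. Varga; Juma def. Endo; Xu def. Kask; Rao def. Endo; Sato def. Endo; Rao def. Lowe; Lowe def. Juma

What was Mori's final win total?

5

Mori's results: beat Juma, Endo, Varga, Rao, Lowe; lost to Xu, Kask, Orr, Sato.
That is 5 wins.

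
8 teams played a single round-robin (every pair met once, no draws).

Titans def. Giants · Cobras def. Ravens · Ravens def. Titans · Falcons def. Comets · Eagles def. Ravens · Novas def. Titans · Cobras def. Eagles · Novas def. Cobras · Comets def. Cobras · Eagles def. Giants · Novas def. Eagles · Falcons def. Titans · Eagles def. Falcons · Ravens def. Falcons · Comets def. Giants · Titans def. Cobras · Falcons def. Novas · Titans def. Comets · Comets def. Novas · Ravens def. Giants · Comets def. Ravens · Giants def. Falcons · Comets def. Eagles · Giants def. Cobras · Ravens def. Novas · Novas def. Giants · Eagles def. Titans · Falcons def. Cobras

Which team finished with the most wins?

Win totals: Comets 5, Titans 3, Novas 4, Giants 2, Eagles 4, Falcons 4, Cobras 2, Ravens 4.
Comets leads with 5 wins (next highest: 4).

Comets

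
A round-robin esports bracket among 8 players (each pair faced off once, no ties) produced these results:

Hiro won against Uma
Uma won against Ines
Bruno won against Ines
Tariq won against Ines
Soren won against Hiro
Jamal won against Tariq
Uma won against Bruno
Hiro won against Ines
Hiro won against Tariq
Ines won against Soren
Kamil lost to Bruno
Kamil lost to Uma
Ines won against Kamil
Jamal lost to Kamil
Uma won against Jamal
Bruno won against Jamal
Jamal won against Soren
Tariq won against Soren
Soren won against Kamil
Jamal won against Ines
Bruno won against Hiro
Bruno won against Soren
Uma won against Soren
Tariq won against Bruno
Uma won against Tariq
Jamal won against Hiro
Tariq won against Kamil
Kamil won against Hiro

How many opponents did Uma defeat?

6

Uma's results: beat Jamal, Ines, Soren, Bruno, Kamil, Tariq; lost to Hiro.
That is 6 wins.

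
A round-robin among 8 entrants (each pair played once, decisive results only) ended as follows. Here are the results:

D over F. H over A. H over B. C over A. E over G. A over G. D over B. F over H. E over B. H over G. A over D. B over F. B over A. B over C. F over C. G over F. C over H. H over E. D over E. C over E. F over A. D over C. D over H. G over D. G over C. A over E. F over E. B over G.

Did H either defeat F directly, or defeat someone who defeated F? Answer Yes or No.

H did not beat F directly.
H beat A, B, E, G. Of those, B beat F.

Yes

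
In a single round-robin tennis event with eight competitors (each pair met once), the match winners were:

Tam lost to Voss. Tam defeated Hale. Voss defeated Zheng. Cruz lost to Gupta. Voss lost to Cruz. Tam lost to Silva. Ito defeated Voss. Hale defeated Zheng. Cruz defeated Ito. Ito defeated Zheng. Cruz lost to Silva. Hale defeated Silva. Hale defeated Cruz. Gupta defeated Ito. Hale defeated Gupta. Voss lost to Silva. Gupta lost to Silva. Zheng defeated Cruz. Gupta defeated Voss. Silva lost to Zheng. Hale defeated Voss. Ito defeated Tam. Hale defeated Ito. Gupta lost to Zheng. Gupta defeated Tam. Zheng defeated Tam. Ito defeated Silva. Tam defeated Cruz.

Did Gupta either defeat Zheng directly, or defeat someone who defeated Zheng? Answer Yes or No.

Yes

Gupta did not beat Zheng directly.
Gupta beat Voss, Cruz, Tam, Ito. Of those, Voss beat Zheng.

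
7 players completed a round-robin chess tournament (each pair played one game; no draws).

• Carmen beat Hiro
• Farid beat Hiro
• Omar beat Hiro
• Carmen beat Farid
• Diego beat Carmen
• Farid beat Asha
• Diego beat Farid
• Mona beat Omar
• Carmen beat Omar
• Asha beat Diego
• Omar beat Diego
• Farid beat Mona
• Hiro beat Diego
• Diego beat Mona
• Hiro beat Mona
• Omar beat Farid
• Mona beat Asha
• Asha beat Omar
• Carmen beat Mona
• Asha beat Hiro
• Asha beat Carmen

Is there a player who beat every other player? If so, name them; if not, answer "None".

Highest win total is Carmen with 4 (out of 6 possible).
Carmen lost to Diego, Asha, so no player went undefeated.

None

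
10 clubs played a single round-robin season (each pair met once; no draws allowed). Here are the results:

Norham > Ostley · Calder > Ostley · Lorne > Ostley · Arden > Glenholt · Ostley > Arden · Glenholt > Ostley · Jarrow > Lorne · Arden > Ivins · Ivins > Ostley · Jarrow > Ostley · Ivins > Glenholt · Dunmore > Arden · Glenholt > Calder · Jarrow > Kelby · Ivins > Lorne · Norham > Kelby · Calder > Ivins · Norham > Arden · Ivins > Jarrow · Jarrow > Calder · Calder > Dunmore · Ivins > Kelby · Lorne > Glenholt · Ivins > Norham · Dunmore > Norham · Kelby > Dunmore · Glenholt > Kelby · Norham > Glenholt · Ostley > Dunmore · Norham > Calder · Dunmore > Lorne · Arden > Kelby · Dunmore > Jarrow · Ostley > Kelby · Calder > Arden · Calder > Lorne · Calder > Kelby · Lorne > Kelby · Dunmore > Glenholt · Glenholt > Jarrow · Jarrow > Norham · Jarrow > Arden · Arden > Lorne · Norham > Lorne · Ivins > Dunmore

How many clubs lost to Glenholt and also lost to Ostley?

1

Glenholt beat: Ostley, Jarrow, Calder, Kelby.
Ostley beat: Arden, Dunmore, Kelby.
Both beat: Kelby — 1.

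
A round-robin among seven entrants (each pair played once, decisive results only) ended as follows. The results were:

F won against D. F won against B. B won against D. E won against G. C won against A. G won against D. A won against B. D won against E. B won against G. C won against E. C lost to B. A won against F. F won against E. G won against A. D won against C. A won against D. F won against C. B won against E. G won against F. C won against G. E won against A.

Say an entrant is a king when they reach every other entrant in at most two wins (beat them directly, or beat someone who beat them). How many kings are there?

5

A reaches everyone (king).
B reaches everyone (king).
C reaches everyone (king).
D cannot reach B, F in two steps.
E cannot reach C in two steps.
F reaches everyone (king).
G reaches everyone (king).
Kings: A, B, C, F, G — 5.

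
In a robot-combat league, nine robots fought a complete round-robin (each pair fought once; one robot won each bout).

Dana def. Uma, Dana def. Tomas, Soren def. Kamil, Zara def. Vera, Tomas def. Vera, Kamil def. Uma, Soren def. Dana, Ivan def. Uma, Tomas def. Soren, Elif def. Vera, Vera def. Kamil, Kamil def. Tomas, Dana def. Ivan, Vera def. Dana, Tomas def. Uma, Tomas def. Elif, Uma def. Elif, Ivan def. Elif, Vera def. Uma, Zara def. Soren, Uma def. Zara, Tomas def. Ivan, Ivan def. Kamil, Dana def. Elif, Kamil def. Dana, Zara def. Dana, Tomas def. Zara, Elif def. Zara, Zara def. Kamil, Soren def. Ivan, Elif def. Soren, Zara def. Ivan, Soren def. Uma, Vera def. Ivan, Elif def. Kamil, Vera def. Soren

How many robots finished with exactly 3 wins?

2

Win totals: Vera 5, Ivan 3, Zara 5, Soren 4, Tomas 6, Uma 2, Kamil 3, Dana 4, Elif 4.
Exactly 3: Ivan, Kamil — 2 robots.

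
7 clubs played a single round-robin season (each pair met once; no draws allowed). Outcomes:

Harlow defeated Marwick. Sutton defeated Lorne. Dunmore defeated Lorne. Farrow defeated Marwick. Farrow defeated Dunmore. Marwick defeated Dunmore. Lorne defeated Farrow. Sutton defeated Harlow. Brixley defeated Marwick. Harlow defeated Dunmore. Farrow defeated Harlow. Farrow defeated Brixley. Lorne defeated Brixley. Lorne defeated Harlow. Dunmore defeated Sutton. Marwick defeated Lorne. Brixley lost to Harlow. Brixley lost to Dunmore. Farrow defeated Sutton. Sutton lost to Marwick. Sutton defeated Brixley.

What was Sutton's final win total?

3

Sutton's results: beat Brixley, Lorne, Harlow; lost to Dunmore, Farrow, Marwick.
That is 3 wins.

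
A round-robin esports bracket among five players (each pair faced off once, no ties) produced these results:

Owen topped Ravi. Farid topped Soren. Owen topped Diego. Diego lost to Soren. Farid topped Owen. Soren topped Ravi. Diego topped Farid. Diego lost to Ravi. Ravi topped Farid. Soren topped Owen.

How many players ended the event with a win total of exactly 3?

1

Win totals: Soren 3, Owen 2, Ravi 2, Farid 2, Diego 1.
Exactly 3: Soren — 1 player.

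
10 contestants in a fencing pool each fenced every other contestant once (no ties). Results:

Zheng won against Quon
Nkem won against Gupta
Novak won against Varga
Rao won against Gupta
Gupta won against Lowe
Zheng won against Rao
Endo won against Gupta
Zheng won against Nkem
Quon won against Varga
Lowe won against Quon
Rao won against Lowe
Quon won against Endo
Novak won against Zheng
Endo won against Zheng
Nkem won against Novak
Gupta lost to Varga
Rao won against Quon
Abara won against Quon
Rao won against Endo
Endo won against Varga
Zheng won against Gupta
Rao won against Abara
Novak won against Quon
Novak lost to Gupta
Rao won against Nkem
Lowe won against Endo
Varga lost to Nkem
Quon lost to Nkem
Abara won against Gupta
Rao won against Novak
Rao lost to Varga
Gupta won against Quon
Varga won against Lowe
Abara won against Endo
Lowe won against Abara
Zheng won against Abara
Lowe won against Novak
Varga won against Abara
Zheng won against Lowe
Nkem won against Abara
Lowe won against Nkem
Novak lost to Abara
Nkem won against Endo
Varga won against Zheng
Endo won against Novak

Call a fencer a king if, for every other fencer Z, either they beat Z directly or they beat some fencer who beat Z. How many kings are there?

6

Abara cannot reach Nkem, Rao in two steps.
Endo reaches everyone (king).
Gupta cannot reach Rao in two steps.
Lowe cannot reach Rao in two steps.
Varga reaches everyone (king).
Nkem reaches everyone (king).
Quon cannot reach Nkem in two steps.
Rao reaches everyone (king).
Zheng reaches everyone (king).
Novak reaches everyone (king).
Kings: Endo, Varga, Nkem, Rao, Zheng, Novak — 6.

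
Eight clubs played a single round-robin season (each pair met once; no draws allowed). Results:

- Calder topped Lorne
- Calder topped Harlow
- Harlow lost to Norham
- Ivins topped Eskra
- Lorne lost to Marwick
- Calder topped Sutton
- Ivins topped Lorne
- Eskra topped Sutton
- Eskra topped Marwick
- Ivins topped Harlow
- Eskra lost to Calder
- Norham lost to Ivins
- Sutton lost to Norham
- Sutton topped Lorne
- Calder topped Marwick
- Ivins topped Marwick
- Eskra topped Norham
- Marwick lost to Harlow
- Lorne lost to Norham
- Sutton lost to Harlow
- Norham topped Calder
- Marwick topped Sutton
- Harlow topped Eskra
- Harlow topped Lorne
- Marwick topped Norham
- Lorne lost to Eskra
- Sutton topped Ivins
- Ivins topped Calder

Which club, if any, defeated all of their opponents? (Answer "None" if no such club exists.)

None

Highest win total is Ivins with 6 (out of 7 possible).
Ivins lost to Sutton, so no club went undefeated.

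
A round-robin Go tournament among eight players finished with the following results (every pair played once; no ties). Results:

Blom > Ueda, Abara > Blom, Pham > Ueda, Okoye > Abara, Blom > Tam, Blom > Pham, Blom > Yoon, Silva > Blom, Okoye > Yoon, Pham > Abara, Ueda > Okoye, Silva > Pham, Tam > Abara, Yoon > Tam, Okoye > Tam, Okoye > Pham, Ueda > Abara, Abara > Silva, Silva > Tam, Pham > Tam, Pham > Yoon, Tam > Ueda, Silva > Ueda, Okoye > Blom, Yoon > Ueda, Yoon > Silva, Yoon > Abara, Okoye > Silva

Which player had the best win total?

Okoye

Win totals: Abara 2, Yoon 4, Silva 4, Blom 4, Okoye 6, Ueda 2, Pham 4, Tam 2.
Okoye leads with 6 wins (next highest: 4).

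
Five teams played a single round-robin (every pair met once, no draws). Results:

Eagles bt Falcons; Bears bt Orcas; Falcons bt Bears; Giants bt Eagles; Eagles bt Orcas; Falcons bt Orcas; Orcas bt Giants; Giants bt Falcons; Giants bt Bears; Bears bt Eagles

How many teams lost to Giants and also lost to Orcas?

0

Giants beat: Falcons, Eagles, Bears.
Orcas beat: Giants.
No one was beaten by both.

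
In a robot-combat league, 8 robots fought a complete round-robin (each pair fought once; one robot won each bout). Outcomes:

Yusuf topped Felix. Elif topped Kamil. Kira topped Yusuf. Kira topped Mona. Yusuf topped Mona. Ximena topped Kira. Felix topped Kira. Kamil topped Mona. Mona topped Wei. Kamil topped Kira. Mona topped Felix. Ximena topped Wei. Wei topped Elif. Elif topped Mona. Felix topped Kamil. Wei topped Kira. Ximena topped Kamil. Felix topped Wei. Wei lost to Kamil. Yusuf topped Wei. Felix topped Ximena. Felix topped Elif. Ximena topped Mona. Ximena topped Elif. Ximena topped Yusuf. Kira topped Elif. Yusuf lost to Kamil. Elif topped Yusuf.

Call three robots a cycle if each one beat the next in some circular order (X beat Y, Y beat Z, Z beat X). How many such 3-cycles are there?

14

Win totals: Elif 3, Ximena 6, Wei 2, Kamil 4, Kira 3, Mona 2, Felix 5, Yusuf 3.
A robot with w wins dominates both others in C(w,2) triples; summing gives 3 + 15 + 1 + 6 + 3 + 1 + 10 + 3 = 42 transitive triples.
Total triples C(8,3) = 56, so cyclic triples = 56 − 42 = 14.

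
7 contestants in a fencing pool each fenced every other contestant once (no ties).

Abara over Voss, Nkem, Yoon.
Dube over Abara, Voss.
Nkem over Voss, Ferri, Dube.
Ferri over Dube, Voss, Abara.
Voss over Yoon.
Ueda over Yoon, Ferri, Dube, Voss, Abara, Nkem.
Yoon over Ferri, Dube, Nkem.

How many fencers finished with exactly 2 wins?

Win totals: Abara 3, Ferri 3, Dube 2, Ueda 6, Nkem 3, Yoon 3, Voss 1.
Exactly 2: Dube — 1 fencer.

1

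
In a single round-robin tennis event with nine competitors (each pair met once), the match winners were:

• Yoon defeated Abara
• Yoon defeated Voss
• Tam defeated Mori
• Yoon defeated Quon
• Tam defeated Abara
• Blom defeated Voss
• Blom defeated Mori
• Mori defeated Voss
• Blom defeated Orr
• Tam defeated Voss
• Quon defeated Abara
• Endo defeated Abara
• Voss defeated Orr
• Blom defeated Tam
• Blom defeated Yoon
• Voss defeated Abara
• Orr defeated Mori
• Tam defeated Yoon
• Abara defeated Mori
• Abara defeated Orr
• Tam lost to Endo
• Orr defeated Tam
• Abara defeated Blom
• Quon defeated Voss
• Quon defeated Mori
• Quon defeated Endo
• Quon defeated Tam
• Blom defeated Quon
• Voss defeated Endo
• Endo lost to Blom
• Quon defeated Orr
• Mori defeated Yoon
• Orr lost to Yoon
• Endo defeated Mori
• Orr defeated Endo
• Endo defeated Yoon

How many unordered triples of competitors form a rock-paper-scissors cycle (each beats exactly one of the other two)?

20

Win totals: Voss 3, Abara 3, Yoon 4, Quon 6, Endo 4, Mori 2, Blom 7, Orr 3, Tam 4.
A competitor with w wins dominates both others in C(w,2) triples; summing gives 3 + 3 + 6 + 15 + 6 + 1 + 21 + 3 + 6 = 64 transitive triples.
Total triples C(9,3) = 84, so cyclic triples = 84 − 64 = 20.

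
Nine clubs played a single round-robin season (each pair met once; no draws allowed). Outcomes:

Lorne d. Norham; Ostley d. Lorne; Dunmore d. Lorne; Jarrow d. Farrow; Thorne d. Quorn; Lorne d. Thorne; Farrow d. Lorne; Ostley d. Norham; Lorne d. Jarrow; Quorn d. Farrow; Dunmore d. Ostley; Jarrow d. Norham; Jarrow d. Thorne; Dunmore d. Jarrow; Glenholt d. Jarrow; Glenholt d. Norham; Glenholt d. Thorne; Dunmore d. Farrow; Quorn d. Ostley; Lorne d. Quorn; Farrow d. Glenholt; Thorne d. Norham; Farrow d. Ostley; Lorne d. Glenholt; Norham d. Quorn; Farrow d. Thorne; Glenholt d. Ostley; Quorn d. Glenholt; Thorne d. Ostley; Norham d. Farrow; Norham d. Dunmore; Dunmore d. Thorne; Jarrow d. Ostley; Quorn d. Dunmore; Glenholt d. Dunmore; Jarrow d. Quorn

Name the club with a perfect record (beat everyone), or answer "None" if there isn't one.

Highest win total is Lorne with 5 (out of 8 possible).
Lorne lost to Farrow, Ostley, Dunmore, so no club went undefeated.

None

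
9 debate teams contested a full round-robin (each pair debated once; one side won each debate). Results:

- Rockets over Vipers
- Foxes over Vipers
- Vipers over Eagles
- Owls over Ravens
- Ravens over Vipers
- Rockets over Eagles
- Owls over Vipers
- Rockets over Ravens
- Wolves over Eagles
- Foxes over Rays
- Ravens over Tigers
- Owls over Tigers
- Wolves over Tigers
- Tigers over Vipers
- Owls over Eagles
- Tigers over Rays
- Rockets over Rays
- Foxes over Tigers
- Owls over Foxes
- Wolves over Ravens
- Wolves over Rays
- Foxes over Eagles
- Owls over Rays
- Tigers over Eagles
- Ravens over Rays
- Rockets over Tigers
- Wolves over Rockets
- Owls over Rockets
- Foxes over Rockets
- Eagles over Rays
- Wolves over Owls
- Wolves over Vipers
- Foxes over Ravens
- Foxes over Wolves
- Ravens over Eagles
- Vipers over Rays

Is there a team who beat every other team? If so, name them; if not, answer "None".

None

Highest win total is Wolves with 7 (out of 8 possible).
Wolves lost to Foxes, so no team went undefeated.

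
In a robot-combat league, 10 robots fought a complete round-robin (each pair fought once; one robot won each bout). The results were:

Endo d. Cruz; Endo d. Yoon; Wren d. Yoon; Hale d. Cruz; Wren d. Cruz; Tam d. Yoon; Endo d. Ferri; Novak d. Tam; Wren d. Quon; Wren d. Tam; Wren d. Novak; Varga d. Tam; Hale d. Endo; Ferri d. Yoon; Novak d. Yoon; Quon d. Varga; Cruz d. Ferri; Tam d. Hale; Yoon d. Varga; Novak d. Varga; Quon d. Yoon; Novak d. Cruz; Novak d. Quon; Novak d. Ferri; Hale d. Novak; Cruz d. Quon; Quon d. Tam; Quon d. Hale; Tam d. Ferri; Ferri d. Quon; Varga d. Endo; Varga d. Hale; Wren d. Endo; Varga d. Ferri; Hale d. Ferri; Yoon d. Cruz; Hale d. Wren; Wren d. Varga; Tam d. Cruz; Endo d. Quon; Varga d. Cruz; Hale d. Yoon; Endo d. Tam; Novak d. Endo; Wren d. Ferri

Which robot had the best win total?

Win totals: Cruz 2, Hale 6, Tam 4, Novak 7, Wren 8, Varga 5, Yoon 2, Endo 5, Ferri 2, Quon 4.
Wren leads with 8 wins (next highest: 7).

Wren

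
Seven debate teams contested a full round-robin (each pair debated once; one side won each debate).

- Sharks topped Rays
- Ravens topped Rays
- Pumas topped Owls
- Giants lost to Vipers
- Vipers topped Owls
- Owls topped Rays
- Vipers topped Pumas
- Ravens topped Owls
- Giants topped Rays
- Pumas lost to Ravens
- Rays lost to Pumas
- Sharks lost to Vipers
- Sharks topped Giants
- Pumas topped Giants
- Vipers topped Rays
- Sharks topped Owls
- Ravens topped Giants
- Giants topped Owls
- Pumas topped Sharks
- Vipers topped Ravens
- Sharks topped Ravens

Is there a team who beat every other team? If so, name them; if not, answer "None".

Vipers has 6 wins out of 6 opponents — a perfect record.

Vipers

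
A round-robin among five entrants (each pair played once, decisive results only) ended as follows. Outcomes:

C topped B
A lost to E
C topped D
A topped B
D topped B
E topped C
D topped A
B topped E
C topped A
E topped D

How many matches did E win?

E's results: beat A, C, D; lost to B.
That is 3 wins.

3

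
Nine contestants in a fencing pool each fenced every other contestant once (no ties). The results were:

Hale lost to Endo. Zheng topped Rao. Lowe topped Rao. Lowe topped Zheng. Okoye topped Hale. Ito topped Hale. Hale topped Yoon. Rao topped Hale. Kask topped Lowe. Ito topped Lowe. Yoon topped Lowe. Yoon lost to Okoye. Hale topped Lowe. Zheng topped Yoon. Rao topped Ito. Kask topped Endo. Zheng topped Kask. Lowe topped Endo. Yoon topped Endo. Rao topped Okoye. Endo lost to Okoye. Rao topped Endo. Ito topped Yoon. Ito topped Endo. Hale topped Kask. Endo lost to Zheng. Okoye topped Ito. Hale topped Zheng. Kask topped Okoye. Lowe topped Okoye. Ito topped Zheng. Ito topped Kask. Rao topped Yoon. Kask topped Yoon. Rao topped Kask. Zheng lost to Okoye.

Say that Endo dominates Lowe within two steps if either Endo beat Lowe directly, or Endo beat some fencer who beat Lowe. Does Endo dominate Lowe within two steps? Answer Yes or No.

Endo did not beat Lowe directly.
Endo beat Hale. Of those, Hale beat Lowe.

Yes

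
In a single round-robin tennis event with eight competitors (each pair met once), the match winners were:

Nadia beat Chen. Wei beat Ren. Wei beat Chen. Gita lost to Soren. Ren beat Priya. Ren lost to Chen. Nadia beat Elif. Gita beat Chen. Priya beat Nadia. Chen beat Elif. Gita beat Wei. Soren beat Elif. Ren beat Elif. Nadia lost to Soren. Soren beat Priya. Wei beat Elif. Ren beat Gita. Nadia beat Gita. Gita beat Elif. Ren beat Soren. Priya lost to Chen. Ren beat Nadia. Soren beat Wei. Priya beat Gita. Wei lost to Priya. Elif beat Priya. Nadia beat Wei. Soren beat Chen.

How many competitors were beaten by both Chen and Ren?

2

Chen beat: Elif, Ren, Priya.
Ren beat: Elif, Nadia, Priya, Gita, Soren.
Both beat: Elif, Priya — 2.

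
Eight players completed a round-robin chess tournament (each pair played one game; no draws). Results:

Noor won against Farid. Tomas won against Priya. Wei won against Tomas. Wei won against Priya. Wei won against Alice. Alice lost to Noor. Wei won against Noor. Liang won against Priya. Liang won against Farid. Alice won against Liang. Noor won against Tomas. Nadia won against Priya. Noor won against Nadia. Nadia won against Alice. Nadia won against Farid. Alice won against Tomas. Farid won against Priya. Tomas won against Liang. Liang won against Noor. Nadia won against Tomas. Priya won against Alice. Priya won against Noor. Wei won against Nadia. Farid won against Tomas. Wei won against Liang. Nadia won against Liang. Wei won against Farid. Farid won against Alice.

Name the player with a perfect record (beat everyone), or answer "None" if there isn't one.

Wei has 7 wins out of 7 opponents — a perfect record.

Wei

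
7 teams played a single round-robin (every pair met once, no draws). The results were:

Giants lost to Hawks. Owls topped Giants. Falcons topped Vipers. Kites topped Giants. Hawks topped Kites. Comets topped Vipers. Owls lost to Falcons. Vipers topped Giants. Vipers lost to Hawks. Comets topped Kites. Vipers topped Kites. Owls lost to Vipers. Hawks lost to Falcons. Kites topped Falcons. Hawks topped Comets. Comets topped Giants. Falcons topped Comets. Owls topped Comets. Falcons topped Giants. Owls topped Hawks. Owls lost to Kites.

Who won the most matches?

Falcons

Win totals: Owls 3, Giants 0, Falcons 5, Kites 3, Hawks 4, Comets 3, Vipers 3.
Falcons leads with 5 wins (next highest: 4).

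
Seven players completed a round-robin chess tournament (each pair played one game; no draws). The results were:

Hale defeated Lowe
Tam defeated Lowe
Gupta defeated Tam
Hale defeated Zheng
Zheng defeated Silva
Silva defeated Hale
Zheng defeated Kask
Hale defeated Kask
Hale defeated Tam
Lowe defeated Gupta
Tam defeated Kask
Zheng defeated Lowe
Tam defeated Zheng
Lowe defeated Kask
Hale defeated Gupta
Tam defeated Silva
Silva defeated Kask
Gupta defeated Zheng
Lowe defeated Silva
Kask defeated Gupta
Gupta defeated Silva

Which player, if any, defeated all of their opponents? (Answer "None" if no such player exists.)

None

Highest win total is Hale with 5 (out of 6 possible).
Hale lost to Silva, so no player went undefeated.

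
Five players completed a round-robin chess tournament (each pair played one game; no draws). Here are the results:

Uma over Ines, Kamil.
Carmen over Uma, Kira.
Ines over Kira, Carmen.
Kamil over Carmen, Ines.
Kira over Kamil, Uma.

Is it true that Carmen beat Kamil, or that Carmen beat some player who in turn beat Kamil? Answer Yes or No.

Carmen did not beat Kamil directly.
Carmen beat Uma, Kira. Of those, Uma beat Kamil.

Yes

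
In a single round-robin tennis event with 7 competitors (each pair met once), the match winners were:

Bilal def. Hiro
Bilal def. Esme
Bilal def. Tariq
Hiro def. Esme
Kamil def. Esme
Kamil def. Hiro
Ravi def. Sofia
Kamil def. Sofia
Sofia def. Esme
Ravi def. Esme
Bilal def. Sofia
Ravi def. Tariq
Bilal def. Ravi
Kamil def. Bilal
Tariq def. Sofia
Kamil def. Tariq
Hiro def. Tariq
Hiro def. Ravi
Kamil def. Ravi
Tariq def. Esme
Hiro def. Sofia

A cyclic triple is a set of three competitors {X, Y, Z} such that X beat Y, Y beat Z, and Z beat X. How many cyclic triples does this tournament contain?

0

Win totals: Tariq 2, Hiro 4, Ravi 3, Bilal 5, Kamil 6, Sofia 1, Esme 0.
A competitor with w wins dominates both others in C(w,2) triples; summing gives 1 + 6 + 3 + 10 + 15 + 0 + 0 = 35 transitive triples.
Total triples C(7,3) = 35, so cyclic triples = 35 − 35 = 0.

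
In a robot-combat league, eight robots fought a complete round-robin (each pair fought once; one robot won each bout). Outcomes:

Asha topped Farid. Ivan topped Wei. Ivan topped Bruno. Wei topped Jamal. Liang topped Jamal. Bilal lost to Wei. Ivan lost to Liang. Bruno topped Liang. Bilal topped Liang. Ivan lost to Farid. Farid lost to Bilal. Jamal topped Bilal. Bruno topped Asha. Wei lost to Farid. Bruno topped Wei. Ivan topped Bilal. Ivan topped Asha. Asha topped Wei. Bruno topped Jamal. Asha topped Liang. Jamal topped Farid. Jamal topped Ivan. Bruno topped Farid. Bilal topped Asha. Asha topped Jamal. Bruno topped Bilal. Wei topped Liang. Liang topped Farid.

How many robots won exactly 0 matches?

0

Win totals: Farid 2, Bilal 3, Wei 3, Liang 3, Asha 4, Jamal 3, Ivan 4, Bruno 6.
No robot has exactly 0 wins.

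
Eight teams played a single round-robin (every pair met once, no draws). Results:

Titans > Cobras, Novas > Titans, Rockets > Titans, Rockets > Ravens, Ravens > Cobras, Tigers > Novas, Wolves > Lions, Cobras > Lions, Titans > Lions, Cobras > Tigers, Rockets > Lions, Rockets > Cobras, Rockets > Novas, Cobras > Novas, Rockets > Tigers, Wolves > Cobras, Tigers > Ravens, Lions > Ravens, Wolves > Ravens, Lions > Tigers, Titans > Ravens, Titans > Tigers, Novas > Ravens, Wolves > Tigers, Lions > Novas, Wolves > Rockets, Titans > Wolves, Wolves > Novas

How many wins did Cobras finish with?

3

Cobras' results: beat Tigers, Lions, Novas; lost to Rockets, Ravens, Titans, Wolves.
That is 3 wins.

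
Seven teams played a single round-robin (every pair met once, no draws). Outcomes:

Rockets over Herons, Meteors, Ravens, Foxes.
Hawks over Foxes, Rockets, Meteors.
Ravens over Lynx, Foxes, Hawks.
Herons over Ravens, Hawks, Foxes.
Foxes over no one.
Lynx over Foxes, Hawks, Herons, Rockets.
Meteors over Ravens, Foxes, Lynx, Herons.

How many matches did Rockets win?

4

Rockets' results: beat Meteors, Ravens, Herons, Foxes; lost to Lynx, Hawks.
That is 4 wins.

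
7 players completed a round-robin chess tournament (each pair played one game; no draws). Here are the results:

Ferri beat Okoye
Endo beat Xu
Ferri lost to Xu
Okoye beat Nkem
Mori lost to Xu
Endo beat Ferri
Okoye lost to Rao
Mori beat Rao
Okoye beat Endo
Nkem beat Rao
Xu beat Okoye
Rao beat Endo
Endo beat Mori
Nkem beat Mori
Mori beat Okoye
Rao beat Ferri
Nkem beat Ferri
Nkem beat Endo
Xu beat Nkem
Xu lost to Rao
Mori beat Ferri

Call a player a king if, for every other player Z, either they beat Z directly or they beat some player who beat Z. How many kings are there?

Endo reaches everyone (king).
Nkem reaches everyone (king).
Okoye reaches everyone (king).
Rao reaches everyone (king).
Xu reaches everyone (king).
Mori reaches everyone (king).
Ferri cannot reach Rao, Xu, Mori in two steps.
Kings: Endo, Nkem, Okoye, Rao, Xu, Mori — 6.

6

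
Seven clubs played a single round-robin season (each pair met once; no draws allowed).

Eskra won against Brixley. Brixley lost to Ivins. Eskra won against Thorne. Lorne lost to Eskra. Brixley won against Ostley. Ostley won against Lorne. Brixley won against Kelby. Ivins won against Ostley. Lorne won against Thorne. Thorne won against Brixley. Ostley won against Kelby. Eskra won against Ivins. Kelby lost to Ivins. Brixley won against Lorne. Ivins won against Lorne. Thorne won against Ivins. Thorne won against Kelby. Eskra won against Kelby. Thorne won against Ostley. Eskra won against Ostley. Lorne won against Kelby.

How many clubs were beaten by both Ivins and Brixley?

Ivins beat: Ostley, Lorne, Kelby, Brixley.
Brixley beat: Ostley, Lorne, Kelby.
Both beat: Ostley, Lorne, Kelby — 3.

3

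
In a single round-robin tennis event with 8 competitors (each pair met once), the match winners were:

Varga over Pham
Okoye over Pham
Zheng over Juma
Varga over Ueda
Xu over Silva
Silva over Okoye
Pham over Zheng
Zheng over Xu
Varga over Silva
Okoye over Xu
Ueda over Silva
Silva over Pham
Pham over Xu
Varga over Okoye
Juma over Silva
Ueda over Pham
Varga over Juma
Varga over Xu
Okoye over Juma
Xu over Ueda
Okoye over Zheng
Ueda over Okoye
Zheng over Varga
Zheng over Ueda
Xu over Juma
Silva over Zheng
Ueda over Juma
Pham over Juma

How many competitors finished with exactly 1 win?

Win totals: Okoye 4, Silva 3, Xu 3, Juma 1, Ueda 4, Zheng 4, Pham 3, Varga 6.
Exactly 1: Juma — 1 competitor.

1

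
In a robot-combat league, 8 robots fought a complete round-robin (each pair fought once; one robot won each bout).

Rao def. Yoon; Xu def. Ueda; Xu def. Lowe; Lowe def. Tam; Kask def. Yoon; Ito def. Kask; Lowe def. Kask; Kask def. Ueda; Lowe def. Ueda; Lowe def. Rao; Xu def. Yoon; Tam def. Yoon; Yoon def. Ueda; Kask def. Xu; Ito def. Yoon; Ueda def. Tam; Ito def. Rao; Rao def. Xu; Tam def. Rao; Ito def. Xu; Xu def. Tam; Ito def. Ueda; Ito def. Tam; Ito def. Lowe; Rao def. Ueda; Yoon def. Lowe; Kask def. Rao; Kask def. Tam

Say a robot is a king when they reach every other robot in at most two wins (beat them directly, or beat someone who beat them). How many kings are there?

1

Rao cannot reach Kask, Ito in two steps.
Kask cannot reach Ito in two steps.
Yoon cannot reach Ito, Xu in two steps.
Ueda cannot reach Kask, Ito, Lowe, Xu in two steps.
Tam cannot reach Kask, Ito in two steps.
Ito reaches everyone (king).
Lowe cannot reach Ito in two steps.
Xu cannot reach Ito in two steps.
Kings: Ito — 1.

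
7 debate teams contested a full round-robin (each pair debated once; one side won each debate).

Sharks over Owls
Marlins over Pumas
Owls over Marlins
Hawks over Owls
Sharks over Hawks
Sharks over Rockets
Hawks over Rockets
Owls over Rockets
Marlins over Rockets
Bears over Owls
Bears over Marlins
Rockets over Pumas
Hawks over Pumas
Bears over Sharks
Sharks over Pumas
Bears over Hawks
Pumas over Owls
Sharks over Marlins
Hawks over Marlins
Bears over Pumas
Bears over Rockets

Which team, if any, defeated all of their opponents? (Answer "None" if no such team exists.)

Bears has 6 wins out of 6 opponents — a perfect record.

Bears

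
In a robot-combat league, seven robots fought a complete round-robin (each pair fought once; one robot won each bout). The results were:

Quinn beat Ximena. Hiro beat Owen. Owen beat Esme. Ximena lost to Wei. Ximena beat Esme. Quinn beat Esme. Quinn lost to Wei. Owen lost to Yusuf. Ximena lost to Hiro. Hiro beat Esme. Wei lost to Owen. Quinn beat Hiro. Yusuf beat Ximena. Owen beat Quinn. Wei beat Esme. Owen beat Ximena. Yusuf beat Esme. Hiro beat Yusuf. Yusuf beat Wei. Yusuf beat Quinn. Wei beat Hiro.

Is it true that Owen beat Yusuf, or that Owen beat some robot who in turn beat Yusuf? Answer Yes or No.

No

Owen did not beat Yusuf directly.
Owen beat Wei, Quinn, Esme, Ximena, but each of them lost to Yusuf. No two-step path.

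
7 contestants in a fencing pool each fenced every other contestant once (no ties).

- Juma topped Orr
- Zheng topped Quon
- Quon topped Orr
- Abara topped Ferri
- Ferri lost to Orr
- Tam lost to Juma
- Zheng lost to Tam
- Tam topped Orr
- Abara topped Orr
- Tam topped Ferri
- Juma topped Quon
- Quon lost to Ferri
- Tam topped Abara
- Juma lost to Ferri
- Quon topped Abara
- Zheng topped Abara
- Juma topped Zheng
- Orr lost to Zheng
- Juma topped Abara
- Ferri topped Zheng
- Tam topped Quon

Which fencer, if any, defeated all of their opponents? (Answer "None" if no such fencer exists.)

Highest win total is Tam with 5 (out of 6 possible).
Tam lost to Juma, so no fencer went undefeated.

None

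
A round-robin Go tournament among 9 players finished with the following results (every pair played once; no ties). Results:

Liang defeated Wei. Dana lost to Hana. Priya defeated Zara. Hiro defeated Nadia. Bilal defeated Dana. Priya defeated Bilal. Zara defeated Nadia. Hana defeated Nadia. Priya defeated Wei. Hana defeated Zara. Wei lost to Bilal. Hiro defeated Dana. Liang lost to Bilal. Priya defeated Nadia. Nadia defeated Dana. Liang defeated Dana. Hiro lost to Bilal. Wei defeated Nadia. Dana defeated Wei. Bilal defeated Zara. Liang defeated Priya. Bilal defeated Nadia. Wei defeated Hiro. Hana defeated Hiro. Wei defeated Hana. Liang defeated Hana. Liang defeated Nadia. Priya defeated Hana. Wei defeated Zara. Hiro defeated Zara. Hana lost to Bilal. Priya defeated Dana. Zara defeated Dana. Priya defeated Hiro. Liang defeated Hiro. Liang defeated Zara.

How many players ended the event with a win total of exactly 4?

2

Win totals: Nadia 1, Bilal 7, Hana 4, Wei 4, Hiro 3, Priya 7, Zara 2, Liang 7, Dana 1.
Exactly 4: Hana, Wei — 2 players.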